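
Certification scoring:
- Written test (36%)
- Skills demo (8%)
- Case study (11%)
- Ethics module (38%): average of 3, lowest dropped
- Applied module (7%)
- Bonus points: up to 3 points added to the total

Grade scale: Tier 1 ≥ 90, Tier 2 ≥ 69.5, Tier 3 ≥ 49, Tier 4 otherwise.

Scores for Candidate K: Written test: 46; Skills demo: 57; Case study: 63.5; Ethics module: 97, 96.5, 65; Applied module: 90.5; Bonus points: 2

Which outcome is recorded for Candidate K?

Tier 2

Ethics module: drop 65 → average of remaining 2 = 193.5/2 = 96.75
Weighted total:
  Written test 46 × 0.36 = 16.56
  Skills demo 57 × 0.08 = 4.56
  Case study 63.5 × 0.11 = 6.985
  Ethics module 96.75 × 0.38 = 36.765
  Applied module 90.5 × 0.07 = 6.335
Sum = 71.205
Bonus points: 71.205 + 2 = 73.205
73.205 is ≥ 69.5 and < 90 → Tier 2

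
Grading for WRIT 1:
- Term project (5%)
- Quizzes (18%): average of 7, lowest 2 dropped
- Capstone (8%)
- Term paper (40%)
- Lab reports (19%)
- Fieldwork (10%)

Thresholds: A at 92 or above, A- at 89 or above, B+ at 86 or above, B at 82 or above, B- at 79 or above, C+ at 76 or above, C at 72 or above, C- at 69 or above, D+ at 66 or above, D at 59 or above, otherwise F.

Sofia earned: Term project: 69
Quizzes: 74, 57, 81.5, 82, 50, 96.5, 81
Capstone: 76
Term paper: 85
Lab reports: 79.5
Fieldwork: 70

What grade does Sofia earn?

B-

Quizzes: drop 50, 57 → average of remaining 5 = 415/5 = 83
Weighted total:
  Term project 69 × 0.05 = 3.45
  Quizzes 83 × 0.18 = 14.94
  Capstone 76 × 0.08 = 6.08
  Term paper 85 × 0.4 = 34
  Lab reports 79.5 × 0.19 = 15.105
  Fieldwork 70 × 0.1 = 7
Sum = 80.575
80.575 is ≥ 79 and < 82 → B-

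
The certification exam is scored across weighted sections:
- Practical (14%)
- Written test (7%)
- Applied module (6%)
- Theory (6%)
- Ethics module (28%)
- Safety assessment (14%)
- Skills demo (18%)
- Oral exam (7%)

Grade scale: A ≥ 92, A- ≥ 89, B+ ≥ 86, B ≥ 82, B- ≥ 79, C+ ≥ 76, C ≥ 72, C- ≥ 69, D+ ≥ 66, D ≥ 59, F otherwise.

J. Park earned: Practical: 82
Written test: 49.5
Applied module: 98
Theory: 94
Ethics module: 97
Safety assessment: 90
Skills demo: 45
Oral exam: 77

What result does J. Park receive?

B-

Weighted total:
  Practical 82 × 0.14 = 11.48
  Written test 49.5 × 0.07 = 3.465
  Applied module 98 × 0.06 = 5.88
  Theory 94 × 0.06 = 5.64
  Ethics module 97 × 0.28 = 27.16
  Safety assessment 90 × 0.14 = 12.6
  Skills demo 45 × 0.18 = 8.1
  Oral exam 77 × 0.07 = 5.39
Sum = 79.715
79.715 is ≥ 79 and < 82 → B-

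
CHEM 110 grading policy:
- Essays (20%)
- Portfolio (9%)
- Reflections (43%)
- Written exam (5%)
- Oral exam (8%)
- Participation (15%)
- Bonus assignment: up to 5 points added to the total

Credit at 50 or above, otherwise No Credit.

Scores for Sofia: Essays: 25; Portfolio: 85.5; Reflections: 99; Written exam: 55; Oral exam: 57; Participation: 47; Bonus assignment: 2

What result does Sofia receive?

Credit

Weighted total:
  Essays 25 × 0.2 = 5
  Portfolio 85.5 × 0.09 = 7.695
  Reflections 99 × 0.43 = 42.57
  Written exam 55 × 0.05 = 2.75
  Oral exam 57 × 0.08 = 4.56
  Participation 47 × 0.15 = 7.05
Sum = 69.625
Bonus assignment: 69.625 + 2 = 71.625
71.625 ≥ 50 → Credit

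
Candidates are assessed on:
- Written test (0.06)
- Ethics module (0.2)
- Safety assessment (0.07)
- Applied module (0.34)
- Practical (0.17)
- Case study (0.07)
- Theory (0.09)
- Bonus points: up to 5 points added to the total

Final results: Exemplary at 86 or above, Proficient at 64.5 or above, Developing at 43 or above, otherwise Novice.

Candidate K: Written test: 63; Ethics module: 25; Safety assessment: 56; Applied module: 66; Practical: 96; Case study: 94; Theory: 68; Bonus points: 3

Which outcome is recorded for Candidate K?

Proficient

Weighted total:
  Written test 63 × 0.06 = 3.78
  Ethics module 25 × 0.2 = 5
  Safety assessment 56 × 0.07 = 3.92
  Applied module 66 × 0.34 = 22.44
  Practical 96 × 0.17 = 16.32
  Case study 94 × 0.07 = 6.58
  Theory 68 × 0.09 = 6.12
Sum = 64.16
Bonus points: 64.16 + 3 = 67.16
67.16 is ≥ 64.5 and < 86 → Proficient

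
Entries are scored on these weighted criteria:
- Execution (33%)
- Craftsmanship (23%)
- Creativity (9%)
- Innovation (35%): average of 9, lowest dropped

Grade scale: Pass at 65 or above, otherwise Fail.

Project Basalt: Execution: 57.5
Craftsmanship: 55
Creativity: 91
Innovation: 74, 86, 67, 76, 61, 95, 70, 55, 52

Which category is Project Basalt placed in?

Innovation: drop 52 → average of remaining 8 = 584/8 = 73
Weighted total:
  Execution 57.5 × 0.33 = 18.975
  Craftsmanship 55 × 0.23 = 12.65
  Creativity 91 × 0.09 = 8.19
  Innovation 73 × 0.35 = 25.55
Sum = 65.365
65.365 ≥ 65 → Pass

Pass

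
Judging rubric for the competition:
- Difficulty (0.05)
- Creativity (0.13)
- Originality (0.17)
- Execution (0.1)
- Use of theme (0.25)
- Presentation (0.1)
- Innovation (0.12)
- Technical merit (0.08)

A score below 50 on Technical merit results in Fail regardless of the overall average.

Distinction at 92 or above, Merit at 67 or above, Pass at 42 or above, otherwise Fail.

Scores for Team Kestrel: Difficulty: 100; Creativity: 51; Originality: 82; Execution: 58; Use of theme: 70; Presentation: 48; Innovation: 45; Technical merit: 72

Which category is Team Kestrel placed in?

Technical merit score 72 ≥ 50: minimum met.
Weighted total:
  Difficulty 100 × 0.05 = 5
  Creativity 51 × 0.13 = 6.63
  Originality 82 × 0.17 = 13.94
  Execution 58 × 0.1 = 5.8
  Use of theme 70 × 0.25 = 17.5
  Presentation 48 × 0.1 = 4.8
  Innovation 45 × 0.12 = 5.4
  Technical merit 72 × 0.08 = 5.76
Sum = 64.83
64.83 is ≥ 42 and < 67 → Pass

Pass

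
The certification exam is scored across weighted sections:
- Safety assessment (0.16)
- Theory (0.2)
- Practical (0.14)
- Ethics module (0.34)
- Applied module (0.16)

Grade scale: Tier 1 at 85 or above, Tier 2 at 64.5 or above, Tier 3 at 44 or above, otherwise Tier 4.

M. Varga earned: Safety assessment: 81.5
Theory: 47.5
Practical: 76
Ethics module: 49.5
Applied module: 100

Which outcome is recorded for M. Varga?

Weighted total:
  Safety assessment 81.5 × 0.16 = 13.04
  Theory 47.5 × 0.2 = 9.5
  Practical 76 × 0.14 = 10.64
  Ethics module 49.5 × 0.34 = 16.83
  Applied module 100 × 0.16 = 16
Sum = 66.01
66.01 is ≥ 64.5 and < 85 → Tier 2

Tier 2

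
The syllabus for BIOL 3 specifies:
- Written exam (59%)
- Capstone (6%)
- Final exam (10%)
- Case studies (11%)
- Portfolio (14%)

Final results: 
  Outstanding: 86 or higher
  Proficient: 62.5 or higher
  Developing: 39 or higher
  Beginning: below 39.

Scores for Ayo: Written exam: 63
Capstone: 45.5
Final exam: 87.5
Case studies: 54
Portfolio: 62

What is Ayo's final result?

Weighted total:
  Written exam 63 × 0.59 = 37.17
  Capstone 45.5 × 0.06 = 2.73
  Final exam 87.5 × 0.1 = 8.75
  Case studies 54 × 0.11 = 5.94
  Portfolio 62 × 0.14 = 8.68
Sum = 63.27
63.27 is ≥ 62.5 and < 86 → Proficient

Proficient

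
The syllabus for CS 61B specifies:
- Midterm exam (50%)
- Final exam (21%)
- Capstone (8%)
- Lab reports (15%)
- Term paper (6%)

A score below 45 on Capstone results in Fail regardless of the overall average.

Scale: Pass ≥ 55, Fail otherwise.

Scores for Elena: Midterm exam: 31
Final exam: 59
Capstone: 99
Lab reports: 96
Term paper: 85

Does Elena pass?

Capstone score 99 ≥ 45: minimum met.
Weighted total:
  Midterm exam 31 × 0.5 = 15.5
  Final exam 59 × 0.21 = 12.39
  Capstone 99 × 0.08 = 7.92
  Lab reports 96 × 0.15 = 14.4
  Term paper 85 × 0.06 = 5.1
Sum = 55.31
55.31 ≥ 55 → Pass

Pass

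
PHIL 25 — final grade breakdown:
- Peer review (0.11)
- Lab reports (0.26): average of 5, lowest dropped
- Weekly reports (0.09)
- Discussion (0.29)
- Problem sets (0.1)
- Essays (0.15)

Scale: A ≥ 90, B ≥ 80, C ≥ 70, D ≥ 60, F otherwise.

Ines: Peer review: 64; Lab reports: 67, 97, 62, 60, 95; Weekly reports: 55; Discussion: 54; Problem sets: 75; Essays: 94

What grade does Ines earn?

C

Lab reports: drop 60 → average of remaining 4 = 321/4 = 80.25
Weighted total:
  Peer review 64 × 0.11 = 7.04
  Lab reports 80.25 × 0.26 = 20.865
  Weekly reports 55 × 0.09 = 4.95
  Discussion 54 × 0.29 = 15.66
  Problem sets 75 × 0.1 = 7.5
  Essays 94 × 0.15 = 14.1
Sum = 70.115
70.115 is ≥ 70 and < 80 → C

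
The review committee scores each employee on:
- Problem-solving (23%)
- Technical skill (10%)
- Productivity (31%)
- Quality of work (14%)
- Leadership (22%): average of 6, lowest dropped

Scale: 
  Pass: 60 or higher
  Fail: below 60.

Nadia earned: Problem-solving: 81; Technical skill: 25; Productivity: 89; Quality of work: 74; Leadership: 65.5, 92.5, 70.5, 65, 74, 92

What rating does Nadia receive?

Leadership: drop 65 → average of remaining 5 = 394.5/5 = 78.9
Weighted total:
  Problem-solving 81 × 0.23 = 18.63
  Technical skill 25 × 0.1 = 2.5
  Productivity 89 × 0.31 = 27.59
  Quality of work 74 × 0.14 = 10.36
  Leadership 78.9 × 0.22 = 17.358
Sum = 76.438
76.438 ≥ 60 → Pass

Pass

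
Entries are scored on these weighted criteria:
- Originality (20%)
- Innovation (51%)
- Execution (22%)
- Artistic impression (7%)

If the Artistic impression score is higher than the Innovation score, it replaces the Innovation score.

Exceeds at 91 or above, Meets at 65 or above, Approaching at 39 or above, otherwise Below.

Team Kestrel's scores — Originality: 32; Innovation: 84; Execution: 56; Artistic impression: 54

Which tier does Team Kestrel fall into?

Meets

Artistic impression (54) ≤ Innovation (84), so Innovation stays at 84.
Weighted total:
  Originality 32 × 0.2 = 6.4
  Innovation 84 × 0.51 = 42.84
  Execution 56 × 0.22 = 12.32
  Artistic impression 54 × 0.07 = 3.78
Sum = 65.34
65.34 is ≥ 65 and < 91 → Meets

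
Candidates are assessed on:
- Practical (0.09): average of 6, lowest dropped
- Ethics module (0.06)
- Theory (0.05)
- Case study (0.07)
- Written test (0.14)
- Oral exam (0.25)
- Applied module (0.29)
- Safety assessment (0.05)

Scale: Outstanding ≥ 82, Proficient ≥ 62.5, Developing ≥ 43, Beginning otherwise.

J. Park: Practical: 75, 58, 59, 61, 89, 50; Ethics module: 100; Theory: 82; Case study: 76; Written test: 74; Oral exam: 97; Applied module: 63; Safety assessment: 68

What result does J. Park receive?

Proficient

Practical: drop 50 → average of remaining 5 = 342/5 = 68.4
Weighted total:
  Practical 68.4 × 0.09 = 6.156
  Ethics module 100 × 0.06 = 6
  Theory 82 × 0.05 = 4.1
  Case study 76 × 0.07 = 5.32
  Written test 74 × 0.14 = 10.36
  Oral exam 97 × 0.25 = 24.25
  Applied module 63 × 0.29 = 18.27
  Safety assessment 68 × 0.05 = 3.4
Sum = 77.856
77.856 is ≥ 62.5 and < 82 → Proficient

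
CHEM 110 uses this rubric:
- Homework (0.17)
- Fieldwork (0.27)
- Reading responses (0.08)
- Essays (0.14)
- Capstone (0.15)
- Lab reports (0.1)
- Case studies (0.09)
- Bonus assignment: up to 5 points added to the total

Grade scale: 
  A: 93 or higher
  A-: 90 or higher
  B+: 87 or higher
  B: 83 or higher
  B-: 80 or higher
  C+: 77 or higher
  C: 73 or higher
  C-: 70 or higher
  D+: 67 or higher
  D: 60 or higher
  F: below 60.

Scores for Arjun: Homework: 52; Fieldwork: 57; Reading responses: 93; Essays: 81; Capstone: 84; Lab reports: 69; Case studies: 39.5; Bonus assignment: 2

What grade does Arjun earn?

D+

Weighted total:
  Homework 52 × 0.17 = 8.84
  Fieldwork 57 × 0.27 = 15.39
  Reading responses 93 × 0.08 = 7.44
  Essays 81 × 0.14 = 11.34
  Capstone 84 × 0.15 = 12.6
  Lab reports 69 × 0.1 = 6.9
  Case studies 39.5 × 0.09 = 3.555
Sum = 66.065
Bonus assignment: 66.065 + 2 = 68.065
68.065 is ≥ 67 and < 70 → D+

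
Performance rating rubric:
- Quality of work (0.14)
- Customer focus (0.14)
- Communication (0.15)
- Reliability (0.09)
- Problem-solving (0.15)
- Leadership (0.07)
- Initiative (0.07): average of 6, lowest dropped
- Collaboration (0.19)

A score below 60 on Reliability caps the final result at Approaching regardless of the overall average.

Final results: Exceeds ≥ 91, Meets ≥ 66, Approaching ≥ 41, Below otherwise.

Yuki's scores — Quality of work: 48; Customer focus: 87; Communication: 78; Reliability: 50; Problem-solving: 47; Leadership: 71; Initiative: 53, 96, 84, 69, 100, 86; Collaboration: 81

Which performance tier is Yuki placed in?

Approaching

Initiative: drop 53 → average of remaining 5 = 435/5 = 87
Reliability score 50 < 60: minimum not met.
Weighted total:
  Quality of work 48 × 0.14 = 6.72
  Customer focus 87 × 0.14 = 12.18
  Communication 78 × 0.15 = 11.7
  Reliability 50 × 0.09 = 4.5
  Problem-solving 47 × 0.15 = 7.05
  Leadership 71 × 0.07 = 4.97
  Initiative 87 × 0.07 = 6.09
  Collaboration 81 × 0.19 = 15.39
Sum = 68.6
68.6 would be Meets; cap at Approaching applies → Approaching.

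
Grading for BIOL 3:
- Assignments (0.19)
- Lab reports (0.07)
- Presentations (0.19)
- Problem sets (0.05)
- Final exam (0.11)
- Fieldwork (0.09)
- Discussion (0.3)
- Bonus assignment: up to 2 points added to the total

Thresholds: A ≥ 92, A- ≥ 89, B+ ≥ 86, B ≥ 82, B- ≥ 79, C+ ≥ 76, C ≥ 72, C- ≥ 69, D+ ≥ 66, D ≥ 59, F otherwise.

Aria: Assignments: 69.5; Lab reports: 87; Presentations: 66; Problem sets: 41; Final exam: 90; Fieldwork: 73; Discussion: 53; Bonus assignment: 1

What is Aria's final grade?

D+

Weighted total:
  Assignments 69.5 × 0.19 = 13.205
  Lab reports 87 × 0.07 = 6.09
  Presentations 66 × 0.19 = 12.54
  Problem sets 41 × 0.05 = 2.05
  Final exam 90 × 0.11 = 9.9
  Fieldwork 73 × 0.09 = 6.57
  Discussion 53 × 0.3 = 15.9
Sum = 66.255
Bonus assignment: 66.255 + 1 = 67.255
67.255 is ≥ 66 and < 69 → D+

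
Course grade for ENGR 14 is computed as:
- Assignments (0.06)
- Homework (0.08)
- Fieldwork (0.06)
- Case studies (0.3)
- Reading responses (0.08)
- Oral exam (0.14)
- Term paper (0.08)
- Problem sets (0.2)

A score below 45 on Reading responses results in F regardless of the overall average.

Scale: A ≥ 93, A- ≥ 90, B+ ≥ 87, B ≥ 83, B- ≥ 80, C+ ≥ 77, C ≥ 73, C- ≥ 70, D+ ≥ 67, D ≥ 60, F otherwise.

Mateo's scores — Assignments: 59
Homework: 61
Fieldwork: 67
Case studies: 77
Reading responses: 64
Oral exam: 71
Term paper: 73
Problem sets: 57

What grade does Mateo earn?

Reading responses score 64 ≥ 45: minimum met.
Weighted total:
  Assignments 59 × 0.06 = 3.54
  Homework 61 × 0.08 = 4.88
  Fieldwork 67 × 0.06 = 4.02
  Case studies 77 × 0.3 = 23.1
  Reading responses 64 × 0.08 = 5.12
  Oral exam 71 × 0.14 = 9.94
  Term paper 73 × 0.08 = 5.84
  Problem sets 57 × 0.2 = 11.4
Sum = 67.84
67.84 is ≥ 67 and < 70 → D+

D+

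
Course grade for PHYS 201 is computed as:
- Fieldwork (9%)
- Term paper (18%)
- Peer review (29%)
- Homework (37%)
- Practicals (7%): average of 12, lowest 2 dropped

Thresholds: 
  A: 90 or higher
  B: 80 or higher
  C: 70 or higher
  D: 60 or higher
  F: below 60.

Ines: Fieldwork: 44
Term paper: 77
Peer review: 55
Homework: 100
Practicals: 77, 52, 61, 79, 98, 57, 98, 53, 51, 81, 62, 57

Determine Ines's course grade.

Practicals: drop 51, 52 → average of remaining 10 = 723/10 = 72.3
Weighted total:
  Fieldwork 44 × 0.09 = 3.96
  Term paper 77 × 0.18 = 13.86
  Peer review 55 × 0.29 = 15.95
  Homework 100 × 0.37 = 37
  Practicals 72.3 × 0.07 = 5.061
Sum = 75.831
75.831 is ≥ 70 and < 80 → C

C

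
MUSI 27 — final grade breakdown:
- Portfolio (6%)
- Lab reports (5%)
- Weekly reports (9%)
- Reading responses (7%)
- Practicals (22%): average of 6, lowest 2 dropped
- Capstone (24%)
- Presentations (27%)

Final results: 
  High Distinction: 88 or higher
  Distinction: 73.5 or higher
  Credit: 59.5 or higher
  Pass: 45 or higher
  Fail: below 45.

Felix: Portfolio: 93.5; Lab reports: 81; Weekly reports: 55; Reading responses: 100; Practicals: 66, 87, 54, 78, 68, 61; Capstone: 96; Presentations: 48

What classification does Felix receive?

Distinction

Practicals: drop 54, 61 → average of remaining 4 = 299/4 = 74.75
Weighted total:
  Portfolio 93.5 × 0.06 = 5.61
  Lab reports 81 × 0.05 = 4.05
  Weekly reports 55 × 0.09 = 4.95
  Reading responses 100 × 0.07 = 7
  Practicals 74.75 × 0.22 = 16.445
  Capstone 96 × 0.24 = 23.04
  Presentations 48 × 0.27 = 12.96
Sum = 74.055
74.055 is ≥ 73.5 and < 88 → Distinction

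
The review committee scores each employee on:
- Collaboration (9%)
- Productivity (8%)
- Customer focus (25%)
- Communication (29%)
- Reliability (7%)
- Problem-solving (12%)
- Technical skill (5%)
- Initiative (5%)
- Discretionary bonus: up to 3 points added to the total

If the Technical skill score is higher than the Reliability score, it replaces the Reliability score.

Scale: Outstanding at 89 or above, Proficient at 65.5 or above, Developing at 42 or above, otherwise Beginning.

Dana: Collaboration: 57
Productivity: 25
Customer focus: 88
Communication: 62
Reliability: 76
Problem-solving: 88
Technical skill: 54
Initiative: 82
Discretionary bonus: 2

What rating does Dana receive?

Technical skill (54) ≤ Reliability (76), so Reliability stays at 76.
Weighted total:
  Collaboration 57 × 0.09 = 5.13
  Productivity 25 × 0.08 = 2
  Customer focus 88 × 0.25 = 22
  Communication 62 × 0.29 = 17.98
  Reliability 76 × 0.07 = 5.32
  Problem-solving 88 × 0.12 = 10.56
  Technical skill 54 × 0.05 = 2.7
  Initiative 82 × 0.05 = 4.1
Sum = 69.79
Discretionary bonus: 69.79 + 2 = 71.79
71.79 is ≥ 65.5 and < 89 → Proficient

Proficient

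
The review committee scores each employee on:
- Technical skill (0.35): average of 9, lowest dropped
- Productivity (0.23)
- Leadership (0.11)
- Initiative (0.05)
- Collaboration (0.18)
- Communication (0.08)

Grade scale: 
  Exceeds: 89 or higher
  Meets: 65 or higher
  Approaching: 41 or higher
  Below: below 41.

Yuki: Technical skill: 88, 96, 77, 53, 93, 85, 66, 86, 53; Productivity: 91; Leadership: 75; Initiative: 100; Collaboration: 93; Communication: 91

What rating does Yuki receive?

Meets

Technical skill: drop 53 → average of remaining 8 = 644/8 = 80.5
Weighted total:
  Technical skill 80.5 × 0.35 = 28.175
  Productivity 91 × 0.23 = 20.93
  Leadership 75 × 0.11 = 8.25
  Initiative 100 × 0.05 = 5
  Collaboration 93 × 0.18 = 16.74
  Communication 91 × 0.08 = 7.28
Sum = 86.375
86.375 is ≥ 65 and < 89 → Meets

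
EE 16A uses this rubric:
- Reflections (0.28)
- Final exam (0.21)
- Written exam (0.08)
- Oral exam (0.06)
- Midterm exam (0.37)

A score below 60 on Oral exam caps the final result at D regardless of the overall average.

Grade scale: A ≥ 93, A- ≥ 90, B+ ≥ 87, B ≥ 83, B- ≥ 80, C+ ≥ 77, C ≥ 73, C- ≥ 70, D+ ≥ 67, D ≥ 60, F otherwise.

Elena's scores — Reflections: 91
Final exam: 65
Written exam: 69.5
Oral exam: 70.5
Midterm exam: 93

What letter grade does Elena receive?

B

Oral exam score 70.5 ≥ 60: minimum met.
Weighted total:
  Reflections 91 × 0.28 = 25.48
  Final exam 65 × 0.21 = 13.65
  Written exam 69.5 × 0.08 = 5.56
  Oral exam 70.5 × 0.06 = 4.23
  Midterm exam 93 × 0.37 = 34.41
Sum = 83.33
83.33 is ≥ 83 and < 87 → B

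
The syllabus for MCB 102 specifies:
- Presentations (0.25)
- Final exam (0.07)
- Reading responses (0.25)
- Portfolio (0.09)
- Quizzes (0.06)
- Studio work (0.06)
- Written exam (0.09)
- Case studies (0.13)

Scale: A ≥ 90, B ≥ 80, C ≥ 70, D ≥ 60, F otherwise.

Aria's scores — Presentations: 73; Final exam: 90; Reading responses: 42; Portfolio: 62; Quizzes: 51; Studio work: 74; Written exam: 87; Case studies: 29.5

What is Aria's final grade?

F

Weighted total:
  Presentations 73 × 0.25 = 18.25
  Final exam 90 × 0.07 = 6.3
  Reading responses 42 × 0.25 = 10.5
  Portfolio 62 × 0.09 = 5.58
  Quizzes 51 × 0.06 = 3.06
  Studio work 74 × 0.06 = 4.44
  Written exam 87 × 0.09 = 7.83
  Case studies 29.5 × 0.13 = 3.835
Sum = 59.795
59.795 < 60 → F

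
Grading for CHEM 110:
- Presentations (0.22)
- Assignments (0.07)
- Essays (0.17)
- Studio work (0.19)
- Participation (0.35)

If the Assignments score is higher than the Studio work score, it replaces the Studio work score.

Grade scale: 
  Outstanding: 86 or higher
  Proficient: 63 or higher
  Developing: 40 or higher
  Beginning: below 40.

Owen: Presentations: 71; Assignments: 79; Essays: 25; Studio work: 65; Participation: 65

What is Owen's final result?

Proficient

Assignments (79) > Studio work (65), so Studio work counts as 79.
Weighted total:
  Presentations 71 × 0.22 = 15.62
  Assignments 79 × 0.07 = 5.53
  Essays 25 × 0.17 = 4.25
  Studio work 79 × 0.19 = 15.01
  Participation 65 × 0.35 = 22.75
Sum = 63.16
63.16 is ≥ 63 and < 86 → Proficient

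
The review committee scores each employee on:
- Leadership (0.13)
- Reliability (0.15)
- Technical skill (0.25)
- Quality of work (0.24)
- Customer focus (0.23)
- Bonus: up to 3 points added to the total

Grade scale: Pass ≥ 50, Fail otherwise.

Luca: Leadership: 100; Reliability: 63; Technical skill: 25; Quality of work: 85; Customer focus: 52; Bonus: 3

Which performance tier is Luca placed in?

Pass

Weighted total:
  Leadership 100 × 0.13 = 13
  Reliability 63 × 0.15 = 9.45
  Technical skill 25 × 0.25 = 6.25
  Quality of work 85 × 0.24 = 20.4
  Customer focus 52 × 0.23 = 11.96
Sum = 61.06
Bonus: 61.06 + 3 = 64.06
64.06 ≥ 50 → Pass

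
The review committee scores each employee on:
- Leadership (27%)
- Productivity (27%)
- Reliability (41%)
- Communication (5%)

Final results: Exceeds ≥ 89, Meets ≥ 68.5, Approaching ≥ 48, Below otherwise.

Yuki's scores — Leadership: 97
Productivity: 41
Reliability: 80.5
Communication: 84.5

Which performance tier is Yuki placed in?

Meets

Weighted total:
  Leadership 97 × 0.27 = 26.19
  Productivity 41 × 0.27 = 11.07
  Reliability 80.5 × 0.41 = 33.005
  Communication 84.5 × 0.05 = 4.225
Sum = 74.49
74.49 is ≥ 68.5 and < 89 → Meets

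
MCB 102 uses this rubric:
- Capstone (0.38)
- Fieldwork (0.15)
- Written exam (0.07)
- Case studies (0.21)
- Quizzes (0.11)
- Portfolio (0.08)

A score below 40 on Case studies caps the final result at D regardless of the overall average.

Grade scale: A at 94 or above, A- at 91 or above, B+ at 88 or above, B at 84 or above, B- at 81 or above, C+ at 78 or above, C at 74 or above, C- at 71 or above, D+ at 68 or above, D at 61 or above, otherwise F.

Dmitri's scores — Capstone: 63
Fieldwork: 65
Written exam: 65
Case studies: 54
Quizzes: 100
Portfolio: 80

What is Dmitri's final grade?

Case studies score 54 ≥ 40: minimum met.
Weighted total:
  Capstone 63 × 0.38 = 23.94
  Fieldwork 65 × 0.15 = 9.75
  Written exam 65 × 0.07 = 4.55
  Case studies 54 × 0.21 = 11.34
  Quizzes 100 × 0.11 = 11
  Portfolio 80 × 0.08 = 6.4
Sum = 66.98
66.98 is ≥ 61 and < 68 → D

D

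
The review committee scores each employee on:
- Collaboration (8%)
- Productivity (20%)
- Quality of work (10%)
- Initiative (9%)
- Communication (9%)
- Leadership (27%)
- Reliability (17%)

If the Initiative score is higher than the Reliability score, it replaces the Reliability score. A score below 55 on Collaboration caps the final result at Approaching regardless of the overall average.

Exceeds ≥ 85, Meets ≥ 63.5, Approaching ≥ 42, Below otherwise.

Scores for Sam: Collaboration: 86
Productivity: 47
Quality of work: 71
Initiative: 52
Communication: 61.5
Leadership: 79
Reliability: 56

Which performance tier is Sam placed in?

Meets

Initiative (52) ≤ Reliability (56), so Reliability stays at 56.
Collaboration score 86 ≥ 55: minimum met.
Weighted total:
  Collaboration 86 × 0.08 = 6.88
  Productivity 47 × 0.2 = 9.4
  Quality of work 71 × 0.1 = 7.1
  Initiative 52 × 0.09 = 4.68
  Communication 61.5 × 0.09 = 5.535
  Leadership 79 × 0.27 = 21.33
  Reliability 56 × 0.17 = 9.52
Sum = 64.445
64.445 is ≥ 63.5 and < 85 → Meets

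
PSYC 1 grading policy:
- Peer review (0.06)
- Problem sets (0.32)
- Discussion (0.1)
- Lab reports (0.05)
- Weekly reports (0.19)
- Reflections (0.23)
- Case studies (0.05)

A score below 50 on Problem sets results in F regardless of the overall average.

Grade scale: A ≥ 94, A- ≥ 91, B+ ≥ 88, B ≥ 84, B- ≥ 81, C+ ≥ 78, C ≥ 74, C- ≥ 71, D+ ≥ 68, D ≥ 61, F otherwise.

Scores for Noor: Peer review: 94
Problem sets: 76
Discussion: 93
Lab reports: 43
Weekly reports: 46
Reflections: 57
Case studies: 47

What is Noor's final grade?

Problem sets score 76 ≥ 50: minimum met.
Weighted total:
  Peer review 94 × 0.06 = 5.64
  Problem sets 76 × 0.32 = 24.32
  Discussion 93 × 0.1 = 9.3
  Lab reports 43 × 0.05 = 2.15
  Weekly reports 46 × 0.19 = 8.74
  Reflections 57 × 0.23 = 13.11
  Case studies 47 × 0.05 = 2.35
Sum = 65.61
65.61 is ≥ 61 and < 68 → D

D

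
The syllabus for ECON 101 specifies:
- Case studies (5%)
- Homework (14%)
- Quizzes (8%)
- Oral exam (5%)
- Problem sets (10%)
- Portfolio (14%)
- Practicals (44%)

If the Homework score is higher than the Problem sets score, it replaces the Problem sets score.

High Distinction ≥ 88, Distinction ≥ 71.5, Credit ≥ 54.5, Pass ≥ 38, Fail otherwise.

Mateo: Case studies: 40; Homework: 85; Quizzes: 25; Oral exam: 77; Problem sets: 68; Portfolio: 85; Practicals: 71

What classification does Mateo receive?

Credit

Homework (85) > Problem sets (68), so Problem sets counts as 85.
Weighted total:
  Case studies 40 × 0.05 = 2
  Homework 85 × 0.14 = 11.9
  Quizzes 25 × 0.08 = 2
  Oral exam 77 × 0.05 = 3.85
  Problem sets 85 × 0.1 = 8.5
  Portfolio 85 × 0.14 = 11.9
  Practicals 71 × 0.44 = 31.24
Sum = 71.39
71.39 is ≥ 54.5 and < 71.5 → Credit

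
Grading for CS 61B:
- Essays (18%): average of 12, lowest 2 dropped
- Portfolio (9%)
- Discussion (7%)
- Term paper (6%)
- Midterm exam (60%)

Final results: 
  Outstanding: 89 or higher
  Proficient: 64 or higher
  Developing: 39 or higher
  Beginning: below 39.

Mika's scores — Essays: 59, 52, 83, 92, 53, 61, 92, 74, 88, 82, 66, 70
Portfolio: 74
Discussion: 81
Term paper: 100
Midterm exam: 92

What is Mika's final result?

Essays: drop 52, 53 → average of remaining 10 = 767/10 = 76.7
Weighted total:
  Essays 76.7 × 0.18 = 13.806
  Portfolio 74 × 0.09 = 6.66
  Discussion 81 × 0.07 = 5.67
  Term paper 100 × 0.06 = 6
  Midterm exam 92 × 0.6 = 55.2
Sum = 87.336
87.336 is ≥ 64 and < 89 → Proficient

Proficient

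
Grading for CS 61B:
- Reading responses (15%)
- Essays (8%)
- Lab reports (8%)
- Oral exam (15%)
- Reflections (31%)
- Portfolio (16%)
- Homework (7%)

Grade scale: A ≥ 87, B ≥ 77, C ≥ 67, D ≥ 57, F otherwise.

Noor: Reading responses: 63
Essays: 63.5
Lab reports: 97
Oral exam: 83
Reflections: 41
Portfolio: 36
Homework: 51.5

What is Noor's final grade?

F

Weighted total:
  Reading responses 63 × 0.15 = 9.45
  Essays 63.5 × 0.08 = 5.08
  Lab reports 97 × 0.08 = 7.76
  Oral exam 83 × 0.15 = 12.45
  Reflections 41 × 0.31 = 12.71
  Portfolio 36 × 0.16 = 5.76
  Homework 51.5 × 0.07 = 3.605
Sum = 56.815
56.815 < 57 → F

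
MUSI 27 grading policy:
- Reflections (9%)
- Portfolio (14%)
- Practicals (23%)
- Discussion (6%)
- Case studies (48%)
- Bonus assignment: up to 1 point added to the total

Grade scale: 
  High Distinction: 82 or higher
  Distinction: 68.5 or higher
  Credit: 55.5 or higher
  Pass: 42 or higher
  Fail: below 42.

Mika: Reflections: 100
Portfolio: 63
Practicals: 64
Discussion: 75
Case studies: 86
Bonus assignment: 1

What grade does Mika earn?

Distinction

Weighted total:
  Reflections 100 × 0.09 = 9
  Portfolio 63 × 0.14 = 8.82
  Practicals 64 × 0.23 = 14.72
  Discussion 75 × 0.06 = 4.5
  Case studies 86 × 0.48 = 41.28
Sum = 78.32
Bonus assignment: 78.32 + 1 = 79.32
79.32 is ≥ 68.5 and < 82 → Distinction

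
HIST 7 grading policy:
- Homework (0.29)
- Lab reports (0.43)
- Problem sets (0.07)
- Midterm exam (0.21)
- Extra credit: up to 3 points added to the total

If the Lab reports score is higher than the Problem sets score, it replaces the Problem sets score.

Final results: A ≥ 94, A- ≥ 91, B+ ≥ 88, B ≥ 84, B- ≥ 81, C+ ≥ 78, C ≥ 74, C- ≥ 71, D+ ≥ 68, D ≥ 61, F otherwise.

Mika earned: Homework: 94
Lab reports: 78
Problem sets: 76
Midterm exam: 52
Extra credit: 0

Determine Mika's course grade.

C

Lab reports (78) > Problem sets (76), so Problem sets counts as 78.
Weighted total:
  Homework 94 × 0.29 = 27.26
  Lab reports 78 × 0.43 = 33.54
  Problem sets 78 × 0.07 = 5.46
  Midterm exam 52 × 0.21 = 10.92
Sum = 77.18
Extra credit: 77.18 + 0 = 77.18
77.18 is ≥ 74 and < 78 → C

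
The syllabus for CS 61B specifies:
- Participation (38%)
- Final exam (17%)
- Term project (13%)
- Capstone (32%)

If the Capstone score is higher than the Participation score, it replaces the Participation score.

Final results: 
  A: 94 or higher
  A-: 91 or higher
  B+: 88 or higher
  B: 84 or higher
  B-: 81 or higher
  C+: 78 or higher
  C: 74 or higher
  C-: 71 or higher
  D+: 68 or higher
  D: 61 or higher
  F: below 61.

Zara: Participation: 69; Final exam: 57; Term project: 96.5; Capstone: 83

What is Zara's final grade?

Capstone (83) > Participation (69), so Participation counts as 83.
Weighted total:
  Participation 83 × 0.38 = 31.54
  Final exam 57 × 0.17 = 9.69
  Term project 96.5 × 0.13 = 12.545
  Capstone 83 × 0.32 = 26.56
Sum = 80.335
80.335 is ≥ 78 and < 81 → C+

C+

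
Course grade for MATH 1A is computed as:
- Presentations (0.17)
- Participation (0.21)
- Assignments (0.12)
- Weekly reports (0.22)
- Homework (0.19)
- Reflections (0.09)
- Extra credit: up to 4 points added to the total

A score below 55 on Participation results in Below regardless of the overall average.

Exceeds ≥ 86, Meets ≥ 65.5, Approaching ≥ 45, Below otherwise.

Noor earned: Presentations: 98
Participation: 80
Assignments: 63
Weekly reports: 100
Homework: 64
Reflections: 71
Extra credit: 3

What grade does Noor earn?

Meets

Participation score 80 ≥ 55: minimum met.
Weighted total:
  Presentations 98 × 0.17 = 16.66
  Participation 80 × 0.21 = 16.8
  Assignments 63 × 0.12 = 7.56
  Weekly reports 100 × 0.22 = 22
  Homework 64 × 0.19 = 12.16
  Reflections 71 × 0.09 = 6.39
Sum = 81.57
Extra credit: 81.57 + 3 = 84.57
84.57 is ≥ 65.5 and < 86 → Meets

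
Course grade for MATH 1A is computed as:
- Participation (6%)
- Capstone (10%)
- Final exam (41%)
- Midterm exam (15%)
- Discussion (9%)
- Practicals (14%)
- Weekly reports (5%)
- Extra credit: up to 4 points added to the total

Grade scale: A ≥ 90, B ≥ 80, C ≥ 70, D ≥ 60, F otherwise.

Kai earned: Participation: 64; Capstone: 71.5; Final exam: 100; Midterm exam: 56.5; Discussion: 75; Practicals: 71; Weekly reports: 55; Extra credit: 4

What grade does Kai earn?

Weighted total:
  Participation 64 × 0.06 = 3.84
  Capstone 71.5 × 0.1 = 7.15
  Final exam 100 × 0.41 = 41
  Midterm exam 56.5 × 0.15 = 8.475
  Discussion 75 × 0.09 = 6.75
  Practicals 71 × 0.14 = 9.94
  Weekly reports 55 × 0.05 = 2.75
Sum = 79.905
Extra credit: 79.905 + 4 = 83.905
83.905 is ≥ 80 and < 90 → B

B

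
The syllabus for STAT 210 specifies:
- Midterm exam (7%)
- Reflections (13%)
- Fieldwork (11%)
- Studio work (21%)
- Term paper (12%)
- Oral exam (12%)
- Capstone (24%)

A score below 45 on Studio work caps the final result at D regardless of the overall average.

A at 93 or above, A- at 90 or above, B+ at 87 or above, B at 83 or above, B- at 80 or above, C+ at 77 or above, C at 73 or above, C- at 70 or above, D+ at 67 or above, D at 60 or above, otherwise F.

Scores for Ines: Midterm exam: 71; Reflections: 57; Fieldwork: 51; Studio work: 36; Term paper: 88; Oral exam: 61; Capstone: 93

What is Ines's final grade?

D

Studio work score 36 < 45: minimum not met.
Weighted total:
  Midterm exam 71 × 0.07 = 4.97
  Reflections 57 × 0.13 = 7.41
  Fieldwork 51 × 0.11 = 5.61
  Studio work 36 × 0.21 = 7.56
  Term paper 88 × 0.12 = 10.56
  Oral exam 61 × 0.12 = 7.32
  Capstone 93 × 0.24 = 22.32
Sum = 65.75
65.75 would be D; cap at D applies → D.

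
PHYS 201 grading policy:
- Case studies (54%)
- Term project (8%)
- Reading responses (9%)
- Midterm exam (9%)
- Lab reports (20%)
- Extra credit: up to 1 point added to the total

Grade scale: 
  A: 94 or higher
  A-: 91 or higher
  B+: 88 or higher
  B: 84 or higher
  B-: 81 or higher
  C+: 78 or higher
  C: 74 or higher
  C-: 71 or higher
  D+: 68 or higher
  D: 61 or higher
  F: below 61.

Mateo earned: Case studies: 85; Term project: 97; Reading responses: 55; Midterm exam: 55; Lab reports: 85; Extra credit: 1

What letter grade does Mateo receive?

B-

Weighted total:
  Case studies 85 × 0.54 = 45.9
  Term project 97 × 0.08 = 7.76
  Reading responses 55 × 0.09 = 4.95
  Midterm exam 55 × 0.09 = 4.95
  Lab reports 85 × 0.2 = 17
Sum = 80.56
Extra credit: 80.56 + 1 = 81.56
81.56 is ≥ 81 and < 84 → B-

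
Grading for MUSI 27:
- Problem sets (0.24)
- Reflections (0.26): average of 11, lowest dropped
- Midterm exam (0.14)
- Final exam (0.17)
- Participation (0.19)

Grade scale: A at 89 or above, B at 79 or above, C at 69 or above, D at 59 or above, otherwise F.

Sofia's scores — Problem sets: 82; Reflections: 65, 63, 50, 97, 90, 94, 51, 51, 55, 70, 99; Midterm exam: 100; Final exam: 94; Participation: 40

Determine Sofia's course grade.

C

Reflections: drop 50 → average of remaining 10 = 735/10 = 73.5
Weighted total:
  Problem sets 82 × 0.24 = 19.68
  Reflections 73.5 × 0.26 = 19.11
  Midterm exam 100 × 0.14 = 14
  Final exam 94 × 0.17 = 15.98
  Participation 40 × 0.19 = 7.6
Sum = 76.37
76.37 is ≥ 69 and < 79 → C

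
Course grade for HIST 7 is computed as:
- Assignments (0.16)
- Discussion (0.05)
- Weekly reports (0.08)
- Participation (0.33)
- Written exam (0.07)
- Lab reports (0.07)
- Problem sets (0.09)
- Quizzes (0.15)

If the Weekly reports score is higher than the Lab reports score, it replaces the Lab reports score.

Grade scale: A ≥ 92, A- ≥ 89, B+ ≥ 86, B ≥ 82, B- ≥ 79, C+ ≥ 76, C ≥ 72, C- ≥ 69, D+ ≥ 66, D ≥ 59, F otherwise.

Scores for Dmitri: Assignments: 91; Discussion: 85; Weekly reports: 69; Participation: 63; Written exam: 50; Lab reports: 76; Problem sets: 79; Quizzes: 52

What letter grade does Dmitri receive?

D+

Weekly reports (69) ≤ Lab reports (76), so Lab reports stays at 76.
Weighted total:
  Assignments 91 × 0.16 = 14.56
  Discussion 85 × 0.05 = 4.25
  Weekly reports 69 × 0.08 = 5.52
  Participation 63 × 0.33 = 20.79
  Written exam 50 × 0.07 = 3.5
  Lab reports 76 × 0.07 = 5.32
  Problem sets 79 × 0.09 = 7.11
  Quizzes 52 × 0.15 = 7.8
Sum = 68.85
68.85 is ≥ 66 and < 69 → D+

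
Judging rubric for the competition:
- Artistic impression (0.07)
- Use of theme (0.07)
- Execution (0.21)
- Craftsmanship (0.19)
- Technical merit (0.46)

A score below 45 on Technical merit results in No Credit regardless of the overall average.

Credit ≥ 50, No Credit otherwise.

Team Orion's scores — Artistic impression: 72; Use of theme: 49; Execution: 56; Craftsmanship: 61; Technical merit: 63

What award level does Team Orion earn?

Credit

Technical merit score 63 ≥ 45: minimum met.
Weighted total:
  Artistic impression 72 × 0.07 = 5.04
  Use of theme 49 × 0.07 = 3.43
  Execution 56 × 0.21 = 11.76
  Craftsmanship 61 × 0.19 = 11.59
  Technical merit 63 × 0.46 = 28.98
Sum = 60.8
60.8 ≥ 50 → Credit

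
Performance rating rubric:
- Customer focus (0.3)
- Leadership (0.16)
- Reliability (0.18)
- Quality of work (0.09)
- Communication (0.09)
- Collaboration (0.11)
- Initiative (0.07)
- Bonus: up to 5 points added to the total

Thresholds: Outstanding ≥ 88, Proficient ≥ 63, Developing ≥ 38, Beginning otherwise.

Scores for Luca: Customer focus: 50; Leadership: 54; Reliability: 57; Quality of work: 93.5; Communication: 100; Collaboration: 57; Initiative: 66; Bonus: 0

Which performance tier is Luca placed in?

Weighted total:
  Customer focus 50 × 0.3 = 15
  Leadership 54 × 0.16 = 8.64
  Reliability 57 × 0.18 = 10.26
  Quality of work 93.5 × 0.09 = 8.415
  Communication 100 × 0.09 = 9
  Collaboration 57 × 0.11 = 6.27
  Initiative 66 × 0.07 = 4.62
Sum = 62.205
Bonus: 62.205 + 0 = 62.205
62.205 is ≥ 38 and < 63 → Developing

Developing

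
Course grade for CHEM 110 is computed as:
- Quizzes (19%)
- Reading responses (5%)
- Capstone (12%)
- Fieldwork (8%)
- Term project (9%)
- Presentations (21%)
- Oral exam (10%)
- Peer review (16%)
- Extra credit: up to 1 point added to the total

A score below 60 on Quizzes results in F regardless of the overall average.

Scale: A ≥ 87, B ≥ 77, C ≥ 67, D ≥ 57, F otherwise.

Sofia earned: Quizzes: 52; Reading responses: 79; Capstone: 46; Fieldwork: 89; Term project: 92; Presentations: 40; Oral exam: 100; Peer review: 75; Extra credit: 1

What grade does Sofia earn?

F

Quizzes score 52 < 60: minimum not met.
Weighted total:
  Quizzes 52 × 0.19 = 9.88
  Reading responses 79 × 0.05 = 3.95
  Capstone 46 × 0.12 = 5.52
  Fieldwork 89 × 0.08 = 7.12
  Term project 92 × 0.09 = 8.28
  Presentations 40 × 0.21 = 8.4
  Oral exam 100 × 0.1 = 10
  Peer review 75 × 0.16 = 12
Sum = 65.15
Extra credit: 65.15 + 1 = 66.15
Because the Quizzes minimum was not met, the result is F.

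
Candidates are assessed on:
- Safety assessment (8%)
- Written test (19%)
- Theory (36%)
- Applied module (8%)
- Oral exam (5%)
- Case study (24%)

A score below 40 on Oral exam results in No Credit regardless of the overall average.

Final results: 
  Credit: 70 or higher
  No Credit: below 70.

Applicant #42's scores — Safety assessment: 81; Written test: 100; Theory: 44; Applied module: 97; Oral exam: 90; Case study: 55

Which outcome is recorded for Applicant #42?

Oral exam score 90 ≥ 40: minimum met.
Weighted total:
  Safety assessment 81 × 0.08 = 6.48
  Written test 100 × 0.19 = 19
  Theory 44 × 0.36 = 15.84
  Applied module 97 × 0.08 = 7.76
  Oral exam 90 × 0.05 = 4.5
  Case study 55 × 0.24 = 13.2
Sum = 66.78
66.78 < 70 → No Credit

No Credit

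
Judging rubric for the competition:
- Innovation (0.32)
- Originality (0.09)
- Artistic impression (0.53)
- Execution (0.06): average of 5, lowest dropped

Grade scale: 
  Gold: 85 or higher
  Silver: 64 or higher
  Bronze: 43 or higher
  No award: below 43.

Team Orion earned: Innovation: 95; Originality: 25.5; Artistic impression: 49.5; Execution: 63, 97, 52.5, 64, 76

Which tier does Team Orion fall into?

Bronze

Execution: drop 52.5 → average of remaining 4 = 300/4 = 75
Weighted total:
  Innovation 95 × 0.32 = 30.4
  Originality 25.5 × 0.09 = 2.295
  Artistic impression 49.5 × 0.53 = 26.235
  Execution 75 × 0.06 = 4.5
Sum = 63.43
63.43 is ≥ 43 and < 64 → Bronze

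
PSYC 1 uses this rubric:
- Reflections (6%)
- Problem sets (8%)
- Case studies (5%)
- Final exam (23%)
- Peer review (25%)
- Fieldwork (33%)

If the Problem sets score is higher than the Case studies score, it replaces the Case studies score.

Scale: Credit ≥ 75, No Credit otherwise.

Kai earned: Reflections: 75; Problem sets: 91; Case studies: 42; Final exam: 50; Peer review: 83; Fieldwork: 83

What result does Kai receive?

Credit

Problem sets (91) > Case studies (42), so Case studies counts as 91.
Weighted total:
  Reflections 75 × 0.06 = 4.5
  Problem sets 91 × 0.08 = 7.28
  Case studies 91 × 0.05 = 4.55
  Final exam 50 × 0.23 = 11.5
  Peer review 83 × 0.25 = 20.75
  Fieldwork 83 × 0.33 = 27.39
Sum = 75.97
75.97 ≥ 75 → Credit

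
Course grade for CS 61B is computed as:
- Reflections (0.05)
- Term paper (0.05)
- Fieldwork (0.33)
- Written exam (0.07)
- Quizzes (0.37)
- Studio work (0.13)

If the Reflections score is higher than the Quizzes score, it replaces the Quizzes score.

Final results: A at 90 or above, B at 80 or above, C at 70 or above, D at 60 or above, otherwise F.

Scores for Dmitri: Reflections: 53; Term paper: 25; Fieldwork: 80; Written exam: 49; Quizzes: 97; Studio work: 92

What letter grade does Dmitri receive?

Reflections (53) ≤ Quizzes (97), so Quizzes stays at 97.
Weighted total:
  Reflections 53 × 0.05 = 2.65
  Term paper 25 × 0.05 = 1.25
  Fieldwork 80 × 0.33 = 26.4
  Written exam 49 × 0.07 = 3.43
  Quizzes 97 × 0.37 = 35.89
  Studio work 92 × 0.13 = 11.96
Sum = 81.58
81.58 is ≥ 80 and < 90 → B

B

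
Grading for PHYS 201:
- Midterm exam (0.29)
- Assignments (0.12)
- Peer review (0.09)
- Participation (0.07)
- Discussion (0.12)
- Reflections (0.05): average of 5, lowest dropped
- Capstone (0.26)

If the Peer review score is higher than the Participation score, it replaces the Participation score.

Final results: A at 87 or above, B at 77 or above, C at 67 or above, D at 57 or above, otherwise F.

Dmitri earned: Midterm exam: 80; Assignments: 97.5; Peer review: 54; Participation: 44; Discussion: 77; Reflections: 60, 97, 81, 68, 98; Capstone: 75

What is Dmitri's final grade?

Reflections: drop 60 → average of remaining 4 = 344/4 = 86
Peer review (54) > Participation (44), so Participation counts as 54.
Weighted total:
  Midterm exam 80 × 0.29 = 23.2
  Assignments 97.5 × 0.12 = 11.7
  Peer review 54 × 0.09 = 4.86
  Participation 54 × 0.07 = 3.78
  Discussion 77 × 0.12 = 9.24
  Reflections 86 × 0.05 = 4.3
  Capstone 75 × 0.26 = 19.5
Sum = 76.58
76.58 is ≥ 67 and < 77 → C

C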